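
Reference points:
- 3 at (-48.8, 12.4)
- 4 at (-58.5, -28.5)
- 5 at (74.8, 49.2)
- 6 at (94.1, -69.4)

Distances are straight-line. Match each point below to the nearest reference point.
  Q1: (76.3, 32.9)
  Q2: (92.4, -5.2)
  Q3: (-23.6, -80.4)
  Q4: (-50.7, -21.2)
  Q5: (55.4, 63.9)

Q1 at (76.3, 32.9):
  3: √((-125.1)² + (-20.5)²) = √(15650.010 + 420.250) = 126.8
  4: √((-134.8)² + (-61.4)²) = √(18171.040 + 3769.960) = 148.1
  5: √((-1.5)² + (16.3)²) = √(2.250 + 265.690) = 16.4
  6: √((17.8)² + (-102.3)²) = √(316.840 + 10465.290) = 103.8
  → nearest: 5 (16.4)
Q2 at (92.4, -5.2):
  3: √((-141.2)² + (17.6)²) = √(19937.440 + 309.760) = 142.3
  4: √((-150.9)² + (-23.3)²) = √(22770.810 + 542.890) = 152.7
  5: √((-17.6)² + (54.4)²) = √(309.760 + 2959.360) = 57.2
  6: √((1.7)² + (-64.2)²) = √(2.890 + 4121.640) = 64.2
  → nearest: 5 (57.2)
Q3 at (-23.6, -80.4):
  3: √((-25.2)² + (92.8)²) = √(635.040 + 8611.840) = 96.2
  4: √((-34.9)² + (51.9)²) = √(1218.010 + 2693.610) = 62.5
  5: √((98.4)² + (129.6)²) = √(9682.560 + 16796.160) = 162.7
  6: √((117.7)² + (11.0)²) = √(13853.290 + 121.000) = 118.2
  → nearest: 4 (62.5)
Q4 at (-50.7, -21.2):
  3: √((1.9)² + (33.6)²) = √(3.610 + 1128.960) = 33.7
  4: √((-7.8)² + (-7.3)²) = √(60.840 + 53.290) = 10.7
  5: √((125.5)² + (70.4)²) = √(15750.250 + 4956.160) = 143.9
  6: √((144.8)² + (-48.2)²) = √(20967.040 + 2323.240) = 152.6
  → nearest: 4 (10.7)
Q5 at (55.4, 63.9):
  3: √((-104.2)² + (-51.5)²) = √(10857.640 + 2652.250) = 116.2
  4: √((-113.9)² + (-92.4)²) = √(12973.210 + 8537.760) = 146.7
  5: √((19.4)² + (-14.7)²) = √(376.360 + 216.090) = 24.3
  6: √((38.7)² + (-133.3)²) = √(1497.690 + 17768.890) = 138.8
  → nearest: 5 (24.3)

Q1→5; Q2→5; Q3→4; Q4→4; Q5→5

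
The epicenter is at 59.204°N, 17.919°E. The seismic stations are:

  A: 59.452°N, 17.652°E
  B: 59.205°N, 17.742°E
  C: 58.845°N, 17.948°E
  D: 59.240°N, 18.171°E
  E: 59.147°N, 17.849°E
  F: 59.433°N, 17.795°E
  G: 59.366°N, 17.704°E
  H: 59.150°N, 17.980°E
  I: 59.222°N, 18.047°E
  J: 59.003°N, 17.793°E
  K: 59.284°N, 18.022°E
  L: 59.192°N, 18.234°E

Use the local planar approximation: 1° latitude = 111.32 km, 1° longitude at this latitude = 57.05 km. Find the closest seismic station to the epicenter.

H

Distances from 59.204°N, 17.919°E:
A: √((0.248·111.32)² + (-0.267·57.05)²) = √(762.16633 + 232.02449) = 31.531 km
B: √((0.001·111.32)² + (-0.177·57.05)²) = √(0.01239 + 101.96657) = 10.098 km
C: √((-0.359·111.32)² + (0.029·57.05)²) = √(1597.11170 + 2.73720) = 39.998 km
D: √((0.036·111.32)² + (0.252·57.05)²) = √(16.06022 + 206.68663) = 14.925 km
E: √((-0.057·111.32)² + (-0.070·57.05)²) = √(40.26207 + 15.94804) = 7.497 km
F: √((0.229·111.32)² + (-0.124·57.05)²) = √(649.85634 + 50.04431) = 26.456 km
G: √((0.162·111.32)² + (-0.215·57.05)²) = √(325.21939 + 150.44862) = 21.810 km
H: √((-0.054·111.32)² + (0.061·57.05)²) = √(36.13549 + 12.11075) = 6.946 km
I: √((0.018·111.32)² + (0.128·57.05)²) = √(4.01505 + 53.32505) = 7.572 km
J: √((-0.201·111.32)² + (-0.126·57.05)²) = √(500.65495 + 51.67166) = 23.502 km
K: √((0.080·111.32)² + (0.103·57.05)²) = √(79.30971 + 34.52914) = 10.670 km
L: √((-0.012·111.32)² + (0.315·57.05)²) = √(1.78447 + 322.94786) = 18.020 km
Minimum: H at 6.946 km.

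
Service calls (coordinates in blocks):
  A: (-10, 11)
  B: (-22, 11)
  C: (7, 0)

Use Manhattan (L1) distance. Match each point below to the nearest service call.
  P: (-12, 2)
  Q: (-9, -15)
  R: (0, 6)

P at (-12, 2):
  A: |2| + |9| = 2 + 9 = 11 blocks
  B: |-10| + |9| = 10 + 9 = 19 blocks
  C: |19| + |-2| = 19 + 2 = 21 blocks
  → nearest: A (11 blocks)
Q at (-9, -15):
  A: |-1| + |26| = 1 + 26 = 27 blocks
  B: |-13| + |26| = 13 + 26 = 39 blocks
  C: |16| + |15| = 16 + 15 = 31 blocks
  → nearest: A (27 blocks)
R at (0, 6):
  A: |-10| + |5| = 10 + 5 = 15 blocks
  B: |-22| + |5| = 22 + 5 = 27 blocks
  C: |7| + |-6| = 7 + 6 = 13 blocks
  → nearest: C (13 blocks)

P→A; Q→A; R→C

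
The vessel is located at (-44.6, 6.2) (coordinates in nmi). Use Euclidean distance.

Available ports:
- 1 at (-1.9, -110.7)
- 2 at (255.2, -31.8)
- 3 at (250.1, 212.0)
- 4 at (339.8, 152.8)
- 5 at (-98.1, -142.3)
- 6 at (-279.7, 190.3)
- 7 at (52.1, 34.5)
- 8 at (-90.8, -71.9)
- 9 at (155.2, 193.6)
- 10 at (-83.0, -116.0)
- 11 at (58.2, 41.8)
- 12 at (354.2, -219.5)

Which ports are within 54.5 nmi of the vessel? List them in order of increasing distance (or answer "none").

none

Distances from (-44.6, 6.2):
1: √((42.7)² + (-116.9)²) = √(1823.290 + 13665.610) = 124.5 nmi
2: √((299.8)² + (-38.0)²) = √(89880.040 + 1444.000) = 302.2 nmi
3: √((294.7)² + (205.8)²) = √(86848.090 + 42353.640) = 359.4 nmi
4: √((384.4)² + (146.6)²) = √(147763.360 + 21491.560) = 411.4 nmi
5: √((-53.5)² + (-148.5)²) = √(2862.250 + 22052.250) = 157.8 nmi
6: √((-235.1)² + (184.1)²) = √(55272.010 + 33892.810) = 298.6 nmi
7: √((96.7)² + (28.3)²) = √(9350.890 + 800.890) = 100.8 nmi
8: √((-46.2)² + (-78.1)²) = √(2134.440 + 6099.610) = 90.7 nmi
9: √((199.8)² + (187.4)²) = √(39920.040 + 35118.760) = 273.9 nmi
10: √((-38.4)² + (-122.2)²) = √(1474.560 + 14932.840) = 128.1 nmi
11: √((102.8)² + (35.6)²) = √(10567.840 + 1267.360) = 108.8 nmi
12: √((398.8)² + (-225.7)²) = √(159041.440 + 50940.490) = 458.2 nmi
Threshold 54.5 nmi: none within range.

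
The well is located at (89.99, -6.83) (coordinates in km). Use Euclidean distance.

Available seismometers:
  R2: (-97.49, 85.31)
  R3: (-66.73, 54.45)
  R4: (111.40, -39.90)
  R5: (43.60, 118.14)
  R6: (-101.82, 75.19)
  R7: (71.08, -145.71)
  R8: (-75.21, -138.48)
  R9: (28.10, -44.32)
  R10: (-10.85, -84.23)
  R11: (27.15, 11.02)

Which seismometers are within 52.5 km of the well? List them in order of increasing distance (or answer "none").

R4

Distances from (89.99, -6.83):
R2: √((-187.48)² + (92.14)²) = √(35148.7504 + 8489.7796) = 208.90 km
R3: √((-156.72)² + (61.28)²) = √(24561.1584 + 3755.2384) = 168.27 km
R4: √((21.41)² + (-33.07)²) = √(458.3881 + 1093.6249) = 39.40 km
R5: √((-46.39)² + (124.97)²) = √(2152.0321 + 15617.5009) = 133.30 km
R6: √((-191.81)² + (82.02)²) = √(36791.0761 + 6727.2804) = 208.61 km
R7: √((-18.91)² + (-138.88)²) = √(357.5881 + 19287.6544) = 140.16 km
R8: √((-165.20)² + (-131.65)²) = √(27291.0400 + 17331.7225) = 211.24 km
R9: √((-61.89)² + (-37.49)²) = √(3830.3721 + 1405.5001) = 72.36 km
R10: √((-100.84)² + (-77.40)²) = √(10168.7056 + 5990.7600) = 127.12 km
R11: √((-62.84)² + (17.85)²) = √(3948.8656 + 318.6225) = 65.33 km
Threshold 52.5 km: R4 (39.40 km) is within range.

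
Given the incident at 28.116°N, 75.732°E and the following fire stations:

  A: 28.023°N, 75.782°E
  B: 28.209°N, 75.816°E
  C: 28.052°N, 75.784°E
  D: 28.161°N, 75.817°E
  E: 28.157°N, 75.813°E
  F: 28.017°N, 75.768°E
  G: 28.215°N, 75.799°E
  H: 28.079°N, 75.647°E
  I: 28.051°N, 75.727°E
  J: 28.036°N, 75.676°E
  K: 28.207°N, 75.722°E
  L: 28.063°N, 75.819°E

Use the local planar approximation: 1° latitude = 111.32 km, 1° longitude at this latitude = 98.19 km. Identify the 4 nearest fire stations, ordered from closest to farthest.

I, C, E, H

Distances from 28.116°N, 75.732°E:
A: √((-0.093·111.32)² + (0.050·98.19)²) = √(107.17964 + 24.10319) = 11.458 km
B: √((0.093·111.32)² + (0.084·98.19)²) = √(107.17964 + 68.02884) = 13.237 km
C: √((-0.064·111.32)² + (0.052·98.19)²) = √(50.75822 + 26.07001) = 8.765 km
D: √((0.045·111.32)² + (0.085·98.19)²) = √(25.09409 + 69.65822) = 9.734 km
E: √((0.041·111.32)² + (0.081·98.19)²) = √(20.83119 + 63.25641) = 9.170 km
F: √((-0.099·111.32)² + (0.036·98.19)²) = √(121.45539 + 12.49509) = 11.574 km
G: √((0.099·111.32)² + (0.067·98.19)²) = √(121.45539 + 43.27969) = 12.835 km
H: √((-0.037·111.32)² + (-0.085·98.19)²) = √(16.96484 + 69.65822) = 9.307 km
I: √((-0.065·111.32)² + (-0.005·98.19)²) = √(52.35680 + 0.24103) = 7.252 km
J: √((-0.080·111.32)² + (-0.056·98.19)²) = √(79.30971 + 30.23504) = 10.466 km
K: √((0.091·111.32)² + (-0.010·98.19)²) = √(102.61933 + 0.96413) = 10.178 km
L: √((-0.053·111.32)² + (0.087·98.19)²) = √(34.80953 + 72.97482) = 10.382 km
Sorted: I (7.252 km) < C (8.765 km) < E (9.170 km) < H (9.307 km) < D (9.734 km) < K (10.178 km) < …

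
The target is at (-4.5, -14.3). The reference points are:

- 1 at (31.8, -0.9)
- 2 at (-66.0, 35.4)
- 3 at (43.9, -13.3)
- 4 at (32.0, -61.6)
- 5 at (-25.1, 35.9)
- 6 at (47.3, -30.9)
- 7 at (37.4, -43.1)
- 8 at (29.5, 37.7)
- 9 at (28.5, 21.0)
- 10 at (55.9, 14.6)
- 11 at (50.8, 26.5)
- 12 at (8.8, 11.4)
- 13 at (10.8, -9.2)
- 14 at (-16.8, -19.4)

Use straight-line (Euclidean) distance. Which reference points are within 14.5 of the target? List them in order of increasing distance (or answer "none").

14

Distances from (-4.5, -14.3):
1: √((36.3)² + (13.4)²) = √(1317.690 + 179.560) = 38.7
2: √((-61.5)² + (49.7)²) = √(3782.250 + 2470.090) = 79.1
3: √((48.4)² + (1.0)²) = √(2342.560 + 1.000) = 48.4
4: √((36.5)² + (-47.3)²) = √(1332.250 + 2237.290) = 59.7
5: √((-20.6)² + (50.2)²) = √(424.360 + 2520.040) = 54.3
6: √((51.8)² + (-16.6)²) = √(2683.240 + 275.560) = 54.4
7: √((41.9)² + (-28.8)²) = √(1755.610 + 829.440) = 50.8
8: √((34.0)² + (52.0)²) = √(1156.000 + 2704.000) = 62.1
9: √((33.0)² + (35.3)²) = √(1089.000 + 1246.090) = 48.3
10: √((60.4)² + (28.9)²) = √(3648.160 + 835.210) = 67.0
11: √((55.3)² + (40.8)²) = √(3058.090 + 1664.640) = 68.7
12: √((13.3)² + (25.7)²) = √(176.890 + 660.490) = 28.9
13: √((15.3)² + (5.1)²) = √(234.090 + 26.010) = 16.1
14: √((-12.3)² + (-5.1)²) = √(151.290 + 26.010) = 13.3
Threshold 14.5: 14 (13.3) is within range.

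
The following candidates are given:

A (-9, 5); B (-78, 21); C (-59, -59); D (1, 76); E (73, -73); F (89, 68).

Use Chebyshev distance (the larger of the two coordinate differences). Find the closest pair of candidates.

Pairwise distances:
A–B: 69
A–C: 64
A–D: 71
A–E: 82
A–F: 98
B–C: 80
B–D: 79
B–E: 151
B–F: 167
C–D: 135
C–E: 132
C–F: 148
D–E: 149
D–F: 88
E–F: 141
Closest pair: A–C at 64.

A and C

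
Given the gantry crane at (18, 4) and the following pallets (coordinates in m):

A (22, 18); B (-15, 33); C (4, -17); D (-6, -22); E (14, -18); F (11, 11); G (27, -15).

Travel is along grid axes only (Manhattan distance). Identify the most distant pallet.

Distances from (18, 4):
A: 18 m
B: 62 m
C: 35 m
D: 50 m
E: 26 m
F: 14 m
G: 28 m
Maximum: B at 62 m.

B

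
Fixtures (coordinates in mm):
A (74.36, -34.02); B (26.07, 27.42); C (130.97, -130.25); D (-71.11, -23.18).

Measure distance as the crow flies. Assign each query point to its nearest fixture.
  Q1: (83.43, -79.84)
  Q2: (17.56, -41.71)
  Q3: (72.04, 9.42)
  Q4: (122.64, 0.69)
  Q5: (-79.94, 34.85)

Q1 at (83.43, -79.84):
  A: 46.71 mm
  B: 121.63 mm
  C: 69.29 mm
  D: 164.60 mm
  → nearest: A (46.71 mm)
Q2 at (17.56, -41.71):
  A: 57.32 mm
  B: 69.65 mm
  C: 143.88 mm
  D: 90.59 mm
  → nearest: A (57.32 mm)
Q3 at (72.04, 9.42):
  A: 43.50 mm
  B: 49.37 mm
  C: 151.59 mm
  D: 146.82 mm
  → nearest: A (43.50 mm)
Q4 at (122.64, 0.69):
  A: 59.46 mm
  B: 100.20 mm
  C: 131.20 mm
  D: 195.21 mm
  → nearest: A (59.46 mm)
Q5 at (-79.94, 34.85):
  A: 168.97 mm
  B: 106.27 mm
  C: 267.85 mm
  D: 58.70 mm
  → nearest: D (58.70 mm)

Q1→A; Q2→A; Q3→A; Q4→A; Q5→D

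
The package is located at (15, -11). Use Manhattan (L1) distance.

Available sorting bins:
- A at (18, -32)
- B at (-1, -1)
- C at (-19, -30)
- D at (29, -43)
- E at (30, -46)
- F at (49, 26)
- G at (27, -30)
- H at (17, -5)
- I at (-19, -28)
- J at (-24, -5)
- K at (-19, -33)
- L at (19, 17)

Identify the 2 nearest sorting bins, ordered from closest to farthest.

Distances from (15, -11):
A: |3| + |-21| = 3 + 21 = 24
B: |-16| + |10| = 16 + 10 = 26
C: |-34| + |-19| = 34 + 19 = 53
D: |14| + |-32| = 14 + 32 = 46
E: |15| + |-35| = 15 + 35 = 50
F: |34| + |37| = 34 + 37 = 71
G: |12| + |-19| = 12 + 19 = 31
H: |2| + |6| = 2 + 6 = 8
I: |-34| + |-17| = 34 + 17 = 51
J: |-39| + |6| = 39 + 6 = 45
K: |-34| + |-22| = 34 + 22 = 56
L: |4| + |28| = 4 + 28 = 32
Sorted: H (8) < A (24) < B (26) < G (31) < …

H, A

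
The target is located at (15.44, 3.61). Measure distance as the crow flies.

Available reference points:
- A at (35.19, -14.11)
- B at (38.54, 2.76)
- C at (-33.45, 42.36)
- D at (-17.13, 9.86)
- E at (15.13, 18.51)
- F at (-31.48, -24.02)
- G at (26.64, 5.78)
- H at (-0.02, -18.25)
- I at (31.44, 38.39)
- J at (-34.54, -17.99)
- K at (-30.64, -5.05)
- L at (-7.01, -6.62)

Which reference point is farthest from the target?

Distances from (15.44, 3.61):
A: √((19.75)² + (-17.72)²) = √(390.06250 + 313.99840) = 26.534
B: √((23.10)² + (-0.85)²) = √(533.61000 + 0.72250) = 23.116
C: √((-48.89)² + (38.75)²) = √(2390.23210 + 1501.56250) = 62.384
D: √((-32.57)² + (6.25)²) = √(1060.80490 + 39.06250) = 33.164
E: √((-0.31)² + (14.90)²) = √(0.09610 + 222.01000) = 14.903
F: √((-46.92)² + (-27.63)²) = √(2201.48640 + 763.41690) = 54.451
G: √((11.20)² + (2.17)²) = √(125.44000 + 4.70890) = 11.408
H: √((-15.46)² + (-21.86)²) = √(239.01160 + 477.85960) = 26.774
I: √((16.00)² + (34.78)²) = √(256.00000 + 1209.64840) = 38.284
J: √((-49.98)² + (-21.60)²) = √(2498.00040 + 466.56000) = 54.448
K: √((-46.08)² + (-8.66)²) = √(2123.36640 + 74.99560) = 46.887
L: √((-22.45)² + (-10.23)²) = √(504.00250 + 104.65290) = 24.671
Maximum: C at 62.384.

C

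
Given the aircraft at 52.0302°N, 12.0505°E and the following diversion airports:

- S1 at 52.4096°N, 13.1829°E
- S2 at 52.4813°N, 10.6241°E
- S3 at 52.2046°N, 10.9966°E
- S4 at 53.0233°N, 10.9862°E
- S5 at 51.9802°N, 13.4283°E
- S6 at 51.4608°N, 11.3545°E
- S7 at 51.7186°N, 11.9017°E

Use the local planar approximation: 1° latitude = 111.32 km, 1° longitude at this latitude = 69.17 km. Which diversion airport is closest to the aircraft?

Distances from 52.0302°N, 12.0505°E:
S1: √((0.3794·111.32)² + (1.1324·69.17)²) = √(1783.779007 + 6135.292503) = 88.9892 km
S2: √((0.4511·111.32)² + (-1.4264·69.17)²) = √(2521.692051 + 9734.602261) = 110.7081 km
S3: √((0.1744·111.32)² + (-1.0539·69.17)²) = √(376.911472 + 5314.156748) = 75.4392 km
S4: √((0.9931·111.32)² + (-1.0643·69.17)²) = √(12221.720825 + 5419.555594) = 132.8205 km
S5: √((-0.0500·111.32)² + (1.3778·69.17)²) = √(30.980356 + 9082.552401) = 95.4648 km
S6: √((-0.5694·111.32)² + (-0.6960·69.17)²) = √(4017.735302 + 2317.682975) = 79.5953 km
S7: √((-0.3116·111.32)² + (-0.1488·69.17)²) = √(1203.209614 + 105.935474) = 36.1821 km
Minimum: S7 at 36.1821 km.

S7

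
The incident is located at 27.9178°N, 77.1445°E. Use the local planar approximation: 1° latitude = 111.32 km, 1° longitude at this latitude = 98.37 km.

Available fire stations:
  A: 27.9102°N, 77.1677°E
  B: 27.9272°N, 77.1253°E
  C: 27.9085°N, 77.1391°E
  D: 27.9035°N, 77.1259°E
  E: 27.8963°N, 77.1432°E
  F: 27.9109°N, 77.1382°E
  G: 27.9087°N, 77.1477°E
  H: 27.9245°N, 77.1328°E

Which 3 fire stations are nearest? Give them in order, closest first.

Distances from 27.9178°N, 77.1445°E:
A: √((-0.0076·111.32)² + (0.0232·98.37)²) = √(0.715770 + 5.208364) = 2.4340 km
B: √((0.0094·111.32)² + (-0.0192·98.37)²) = √(1.094970 + 3.567203) = 2.1592 km
C: √((-0.0093·111.32)² + (-0.0054·98.37)²) = √(1.071796 + 0.282171) = 1.1636 km
D: √((-0.0143·111.32)² + (-0.0186·98.37)²) = √(2.534069 + 3.347736) = 2.4252 km
E: √((-0.0215·111.32)² + (-0.0013·98.37)²) = √(5.728268 + 0.016354) = 2.3968 km
F: √((-0.0069·111.32)² + (-0.0063·98.37)²) = √(0.589990 + 0.384067) = 0.9869 km
G: √((-0.0091·111.32)² + (0.0032·98.37)²) = √(1.026193 + 0.099089) = 1.0608 km
H: √((0.0067·111.32)² + (-0.0117·98.37)²) = √(0.556283 + 1.324638) = 1.3715 km
Sorted: F (0.9869 km) < G (1.0608 km) < C (1.1636 km) < H (1.3715 km) < B (2.1592 km) < …

F, G, C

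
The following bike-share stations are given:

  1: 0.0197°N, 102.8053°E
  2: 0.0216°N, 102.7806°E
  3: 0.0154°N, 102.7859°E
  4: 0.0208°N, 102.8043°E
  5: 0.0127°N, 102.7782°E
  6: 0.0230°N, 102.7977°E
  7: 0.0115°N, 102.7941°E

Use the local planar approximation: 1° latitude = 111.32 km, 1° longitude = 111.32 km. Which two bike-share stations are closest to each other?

1 and 4

Pairwise distances:
1–4: √((0.0011·111.32)² + (-0.0010·111.32)²) = √(0.014994 + 0.012392) = 0.1655 km
4–6: √((0.0022·111.32)² + (-0.0066·111.32)²) = √(0.059978 + 0.539802) = 0.7745 km
2–3: √((-0.0062·111.32)² + (0.0053·111.32)²) = √(0.476354 + 0.348095) = 0.9080 km
3–5: √((-0.0027·111.32)² + (-0.0077·111.32)²) = √(0.090339 + 0.734730) = 0.9083 km
1–6: √((0.0033·111.32)² + (-0.0076·111.32)²) = √(0.134950 + 0.715770) = 0.9223 km
3–7: √((-0.0039·111.32)² + (0.0082·111.32)²) = √(0.188484 + 0.833248) = 1.0108 km
2–5: √((-0.0089·111.32)² + (-0.0024·111.32)²) = √(0.981582 + 0.071379) = 1.0261 km
6–7: √((-0.0115·111.32)² + (-0.0036·111.32)²) = √(1.638861 + 0.160602) = 1.3414 km
4–7: √((-0.0093·111.32)² + (-0.0102·111.32)²) = √(1.071796 + 1.289278) = 1.5366 km
1–7: √((-0.0082·111.32)² + (-0.0112·111.32)²) = √(0.833248 + 1.554470) = 1.5452 km
3–6: √((0.0076·111.32)² + (0.0118·111.32)²) = √(0.715770 + 1.725482) = 1.5625 km
5–7: √((-0.0012·111.32)² + (0.0159·111.32)²) = √(0.017845 + 3.132858) = 1.7750 km
2–7: √((-0.0101·111.32)² + (0.0135·111.32)²) = √(1.264122 + 2.258468) = 1.8769 km
2–6: √((0.0014·111.32)² + (0.0171·111.32)²) = √(0.024289 + 3.623586) = 1.9099 km
3–4: √((0.0054·111.32)² + (0.0184·111.32)²) = √(0.361355 + 4.195484) = 2.1347 km
1–3: √((-0.0043·111.32)² + (-0.0194·111.32)²) = √(0.229131 + 4.663907) = 2.2120 km
5–6: √((0.0103·111.32)² + (0.0195·111.32)²) = √(1.314682 + 4.712112) = 2.4550 km
2–4: √((-0.0008·111.32)² + (0.0237·111.32)²) = √(0.007931 + 6.960542) = 2.6398 km
1–2: √((0.0019·111.32)² + (-0.0247·111.32)²) = √(0.044736 + 7.560322) = 2.7577 km
4–5: √((-0.0081·111.32)² + (-0.0261·111.32)²) = √(0.813048 + 8.441651) = 3.0422 km
1–5: √((-0.0070·111.32)² + (-0.0271·111.32)²) = √(0.607215 + 9.100913) = 3.1158 km
Closest pair: 1–4 at 0.1655 km.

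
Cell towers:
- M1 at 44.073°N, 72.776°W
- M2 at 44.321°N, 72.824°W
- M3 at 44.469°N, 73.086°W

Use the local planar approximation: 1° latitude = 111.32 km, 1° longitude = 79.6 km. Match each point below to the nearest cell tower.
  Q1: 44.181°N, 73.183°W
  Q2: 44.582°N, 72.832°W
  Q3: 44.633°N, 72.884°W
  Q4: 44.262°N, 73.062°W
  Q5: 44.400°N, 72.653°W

Q1→M2; Q2→M3; Q3→M3; Q4→M2; Q5→M2

Q1 at 44.181°N, 73.183°W:
  M1: 34.556 km
  M2: 32.550 km
  M3: 32.977 km
  → nearest: M2 (32.550 km)
Q2 at 44.582°N, 72.832°W:
  M1: 56.837 km
  M2: 29.061 km
  M3: 23.812 km
  → nearest: M3 (23.812 km)
Q3 at 44.633°N, 72.884°W:
  M1: 62.929 km
  M2: 35.059 km
  M3: 24.328 km
  → nearest: M3 (24.328 km)
Q4 at 44.262°N, 73.062°W:
  M1: 30.999 km
  M2: 20.051 km
  M3: 23.122 km
  → nearest: M2 (20.051 km)
Q5 at 44.400°N, 72.653°W:
  M1: 37.695 km
  M2: 16.205 km
  M3: 35.312 km
  → nearest: M2 (16.205 km)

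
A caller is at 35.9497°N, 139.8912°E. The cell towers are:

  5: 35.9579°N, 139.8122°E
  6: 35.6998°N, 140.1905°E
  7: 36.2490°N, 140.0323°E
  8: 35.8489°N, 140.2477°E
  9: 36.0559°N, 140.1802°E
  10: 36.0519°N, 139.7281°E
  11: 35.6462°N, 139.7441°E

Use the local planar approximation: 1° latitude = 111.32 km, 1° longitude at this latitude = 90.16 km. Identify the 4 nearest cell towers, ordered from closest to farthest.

5, 10, 9, 8

Distances from 35.9497°N, 139.8912°E:
5: √((0.0082·111.32)² + (-0.0790·90.16)²) = √(0.833248 + 50.732001) = 7.1809 km
6: √((-0.2499·111.32)² + (0.2993·90.16)²) = √(773.889417 + 728.184180) = 38.7566 km
7: √((0.2993·111.32)² + (0.1411·90.16)²) = √(1110.094188 + 161.838496) = 35.6642 km
8: √((-0.1008·111.32)² + (0.3565·90.16)²) = √(125.912098 + 1033.110735) = 34.0444 km
9: √((0.1062·111.32)² + (0.2890·90.16)²) = √(139.764035 + 678.927643) = 28.6128 km
10: √((0.1022·111.32)² + (-0.1631·90.16)²) = √(129.433945 + 216.239848) = 18.5923 km
11: √((-0.3035·111.32)² + (-0.1471·90.16)²) = √(1141.468119 + 175.894861) = 36.2955 km
Sorted: 5 (7.1809 km) < 10 (18.5923 km) < 9 (28.6128 km) < 8 (34.0444 km) < 7 (35.6642 km) < 11 (36.2955 km) < …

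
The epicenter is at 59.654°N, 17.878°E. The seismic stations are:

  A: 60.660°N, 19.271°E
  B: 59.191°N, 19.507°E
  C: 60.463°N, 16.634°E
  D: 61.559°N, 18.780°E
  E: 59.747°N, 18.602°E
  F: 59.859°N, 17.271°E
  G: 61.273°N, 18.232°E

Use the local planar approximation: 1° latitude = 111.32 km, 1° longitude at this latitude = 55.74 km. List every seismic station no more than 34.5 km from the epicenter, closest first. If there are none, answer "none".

Distances from 59.654°N, 17.878°E:
A: √((1.006·111.32)² + (1.393·55.74)²) = √(12541.29423 + 6028.87336) = 136.272 km
B: √((-0.463·111.32)² + (1.629·55.74)²) = √(2656.49117 + 8244.72354) = 104.409 km
C: √((0.809·111.32)² + (-1.244·55.74)²) = √(8110.42175 + 4808.11326) = 113.660 km
D: √((1.905·111.32)² + (0.902·55.74)²) = √(44971.39457 + 2527.82500) = 217.943 km
E: √((0.093·111.32)² + (0.724·55.74)²) = √(107.17964 + 1628.58737) = 41.663 km
F: √((0.205·111.32)² + (-0.607·55.74)²) = √(520.77978 + 1144.75174) = 40.811 km
G: √((1.619·111.32)² + (0.354·55.74)²) = √(32481.80037 + 389.35025) = 181.304 km
Threshold 34.5 km: none within range.

none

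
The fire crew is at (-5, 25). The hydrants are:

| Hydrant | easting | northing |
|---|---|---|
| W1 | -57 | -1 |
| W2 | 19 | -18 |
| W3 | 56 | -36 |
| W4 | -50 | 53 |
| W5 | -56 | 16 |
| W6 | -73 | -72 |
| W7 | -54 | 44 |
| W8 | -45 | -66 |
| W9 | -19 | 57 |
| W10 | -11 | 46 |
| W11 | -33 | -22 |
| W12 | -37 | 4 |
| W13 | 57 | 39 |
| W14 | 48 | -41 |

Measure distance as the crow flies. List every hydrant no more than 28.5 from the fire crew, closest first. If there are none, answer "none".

W10

Distances from (-5, 25):
W1: 58.1
W2: 49.2
W3: 86.3
W4: 53.0
W5: 51.8
W6: 118.5
W7: 52.6
W8: 99.4
W9: 34.9
W10: 21.8
W11: 54.7
W12: 38.3
W13: 63.6
W14: 84.6
Threshold 28.5: W10 (21.8) is within range.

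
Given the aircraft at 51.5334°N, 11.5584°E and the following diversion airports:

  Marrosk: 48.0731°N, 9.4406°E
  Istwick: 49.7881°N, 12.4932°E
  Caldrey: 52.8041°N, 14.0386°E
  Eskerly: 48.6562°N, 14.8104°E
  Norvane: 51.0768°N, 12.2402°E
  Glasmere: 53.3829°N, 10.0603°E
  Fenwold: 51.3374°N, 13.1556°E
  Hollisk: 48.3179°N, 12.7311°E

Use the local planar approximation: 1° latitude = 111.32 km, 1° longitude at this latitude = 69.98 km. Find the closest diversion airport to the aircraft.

Norvane

Distances from 51.5334°N, 11.5584°E:
Marrosk: 412.7273 km
Istwick: 205.0043 km
Caldrey: 223.9061 km
Eskerly: 392.9071 km
Norvane: 69.7139 km
Glasmere: 231.0411 km
Fenwold: 113.8817 km
Hollisk: 367.2364 km
Minimum: Norvane at 69.7139 km.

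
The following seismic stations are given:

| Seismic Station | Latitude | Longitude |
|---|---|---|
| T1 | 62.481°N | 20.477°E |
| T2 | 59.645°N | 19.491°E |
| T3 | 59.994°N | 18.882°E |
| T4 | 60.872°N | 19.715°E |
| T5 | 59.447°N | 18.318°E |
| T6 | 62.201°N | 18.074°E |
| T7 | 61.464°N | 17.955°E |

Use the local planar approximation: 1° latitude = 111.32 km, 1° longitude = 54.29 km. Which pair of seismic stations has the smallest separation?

Pairwise distances:
T1–T2: 320.210 km
T1–T3: 290.079 km
T1–T4: 183.829 km
T1–T5: 357.506 km
T1–T6: 134.131 km
T1–T7: 177.663 km
T2–T3: 51.015 km
T2–T4: 137.130 km
T2–T5: 67.389 km
T2–T6: 294.750 km
T2–T7: 218.990 km
T3–T4: 107.694 km
T3–T5: 68.157 km
T3–T6: 249.569 km
T3–T7: 171.204 km
T4–T5: 175.829 km
T4–T6: 172.698 km
T4–T7: 116.073 km
T5–T6: 306.861 km
T5–T7: 225.396 km
T6–T7: 82.297 km
Closest pair: T2–T3 at 51.015 km.

T2 and T3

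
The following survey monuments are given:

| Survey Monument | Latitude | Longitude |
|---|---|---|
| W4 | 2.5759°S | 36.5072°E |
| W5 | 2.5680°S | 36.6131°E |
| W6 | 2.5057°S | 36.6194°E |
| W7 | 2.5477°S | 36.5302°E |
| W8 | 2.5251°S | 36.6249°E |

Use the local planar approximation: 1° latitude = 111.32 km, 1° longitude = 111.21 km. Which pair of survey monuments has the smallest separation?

Pairwise distances:
W6–W8: √((-0.0194·111.32)² + (0.0055·111.21)²) = √(4.663907 + 0.374122) = 2.2446 km
W4–W7: √((0.0282·111.32)² + (0.0230·111.21)²) = √(9.854727 + 6.542494) = 4.0493 km
W5–W8: √((0.0429·111.32)² + (0.0118·111.21)²) = √(22.806623 + 1.722074) = 4.9526 km
W5–W6: √((0.0623·111.32)² + (0.0063·111.21)²) = √(48.097498 + 0.490873) = 6.9705 km
W5–W7: √((0.0203·111.32)² + (-0.0829·111.21)²) = √(5.106678 + 84.995658) = 9.4922 km
W7–W8: √((0.0226·111.32)² + (0.0947·111.21)²) = √(6.329411 + 110.914325) = 10.8279 km
W6–W7: √((-0.0420·111.32)² + (-0.0892·111.21)²) = √(21.859739 + 98.405051) = 10.9665 km
W4–W5: √((0.0079·111.32)² + (0.1059·111.21)²) = √(0.773394 + 138.701003) = 11.8099 km
W4–W8: √((0.0508·111.32)² + (0.1177·111.21)²) = √(31.979658 + 171.332837) = 14.2588 km
W4–W6: √((0.0702·111.32)² + (0.1122·111.21)²) = √(61.068973 + 155.694545) = 14.7229 km
Closest pair: W6–W8 at 2.2446 km.

W6 and W8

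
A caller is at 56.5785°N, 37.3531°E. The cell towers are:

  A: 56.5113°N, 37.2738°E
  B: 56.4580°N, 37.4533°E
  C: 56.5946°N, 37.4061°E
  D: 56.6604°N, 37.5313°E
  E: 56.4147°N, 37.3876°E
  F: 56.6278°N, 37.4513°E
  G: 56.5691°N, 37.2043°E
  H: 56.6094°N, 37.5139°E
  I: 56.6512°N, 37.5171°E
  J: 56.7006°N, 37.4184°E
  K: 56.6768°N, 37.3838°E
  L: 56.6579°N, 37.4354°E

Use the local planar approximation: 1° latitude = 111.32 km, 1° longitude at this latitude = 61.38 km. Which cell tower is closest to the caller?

C

Distances from 56.5785°N, 37.3531°E:
A: 8.9248 km
B: 14.7568 km
C: 3.7142 km
D: 14.2394 km
E: 18.3568 km
F: 8.1517 km
G: 9.1931 km
H: 10.4521 km
I: 12.9161 km
J: 14.1708 km
K: 11.1038 km
L: 10.1805 km
Minimum: C at 3.7142 km.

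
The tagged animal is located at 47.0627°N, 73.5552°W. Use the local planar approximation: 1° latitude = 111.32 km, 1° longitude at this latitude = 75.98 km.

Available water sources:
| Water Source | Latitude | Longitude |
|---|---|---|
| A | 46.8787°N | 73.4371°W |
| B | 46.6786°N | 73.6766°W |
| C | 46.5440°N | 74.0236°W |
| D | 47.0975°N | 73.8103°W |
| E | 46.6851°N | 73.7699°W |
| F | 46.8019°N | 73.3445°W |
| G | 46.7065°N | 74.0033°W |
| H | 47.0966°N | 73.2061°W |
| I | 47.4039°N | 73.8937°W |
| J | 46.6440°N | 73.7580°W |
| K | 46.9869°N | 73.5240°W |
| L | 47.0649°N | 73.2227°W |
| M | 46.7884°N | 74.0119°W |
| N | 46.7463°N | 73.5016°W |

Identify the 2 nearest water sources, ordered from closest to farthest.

Distances from 47.0627°N, 73.5552°W:
A: √((-0.1840·111.32)² + (0.1181·75.98)²) = √(419.548373 + 80.519000) = 22.3622 km
B: √((-0.3841·111.32)² + (-0.1214·75.98)²) = √(1828.247590 + 85.081659) = 43.7416 km
C: √((-0.5187·111.32)² + (-0.4684·75.98)²) = √(3334.102071 + 1266.579199) = 67.8283 km
D: √((0.0348·111.32)² + (-0.2551·75.98)²) = √(15.007380 + 375.681229) = 19.7658 km
E: √((-0.3776·111.32)² + (-0.2147·75.98)²) = √(1766.893474 + 266.110902) = 45.0888 km
F: √((-0.2608·111.32)² + (0.2107·75.98)²) = √(842.871888 + 256.287633) = 33.1536 km
G: √((-0.3562·111.32)² + (-0.4481·75.98)²) = √(1572.295696 + 1159.173559) = 52.2635 km
H: √((0.0339·111.32)² + (0.3491·75.98)²) = √(14.241174 + 703.555360) = 26.7917 km
I: √((0.3412·111.32)² + (-0.3385·75.98)²) = √(1442.661494 + 661.478792) = 45.8709 km
J: √((-0.4187·111.32)² + (-0.2028·75.98)²) = √(2172.462643 + 237.429392) = 49.0907 km
K: √((-0.0758·111.32)² + (0.0312·75.98)²) = √(71.200789 + 5.619631) = 8.7647 km
L: √((0.0022·111.32)² + (0.3325·75.98)²) = √(0.059978 + 638.236853) = 25.2645 km
M: √((-0.2743·111.32)² + (-0.4567·75.98)²) = √(932.390866 + 1204.094580) = 46.2221 km
N: √((-0.3164·111.32)² + (0.0536·75.98)²) = √(1240.564488 + 16.585484) = 35.4563 km
Sorted: K (8.7647 km) < D (19.7658 km) < A (22.3622 km) < L (25.2645 km) < …

K, D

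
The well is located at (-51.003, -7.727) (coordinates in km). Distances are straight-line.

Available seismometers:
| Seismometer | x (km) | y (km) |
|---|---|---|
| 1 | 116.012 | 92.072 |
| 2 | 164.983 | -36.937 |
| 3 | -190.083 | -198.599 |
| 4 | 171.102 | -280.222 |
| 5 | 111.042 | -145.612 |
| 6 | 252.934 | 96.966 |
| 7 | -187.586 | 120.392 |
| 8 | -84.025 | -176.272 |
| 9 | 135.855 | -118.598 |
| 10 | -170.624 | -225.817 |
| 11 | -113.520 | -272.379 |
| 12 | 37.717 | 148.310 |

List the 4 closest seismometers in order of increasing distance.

Distances from (-51.003, -7.727):
1: 194.561 km
2: 217.952 km
3: 236.168 km
4: 351.545 km
5: 212.769 km
6: 321.463 km
7: 187.268 km
8: 171.749 km
9: 217.275 km
10: 248.742 km
11: 271.936 km
12: 179.496 km
Sorted: 8 (171.749 km) < 12 (179.496 km) < 7 (187.268 km) < 1 (194.561 km) < 5 (212.769 km) < 9 (217.275 km) < …

8, 12, 7, 1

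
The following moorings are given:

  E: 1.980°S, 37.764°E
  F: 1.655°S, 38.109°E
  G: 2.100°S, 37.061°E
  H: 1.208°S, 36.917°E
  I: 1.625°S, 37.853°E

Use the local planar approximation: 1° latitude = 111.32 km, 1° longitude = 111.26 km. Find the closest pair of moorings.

Pairwise distances:
E–F: 52.748 km
E–G: 79.348 km
E–H: 127.539 km
E–I: 40.740 km
F–G: 126.687 km
F–H: 141.650 km
F–I: 28.678 km
G–H: 100.582 km
G–I: 102.765 km
H–I: 114.017 km
Closest pair: F–I at 28.678 km.

F and I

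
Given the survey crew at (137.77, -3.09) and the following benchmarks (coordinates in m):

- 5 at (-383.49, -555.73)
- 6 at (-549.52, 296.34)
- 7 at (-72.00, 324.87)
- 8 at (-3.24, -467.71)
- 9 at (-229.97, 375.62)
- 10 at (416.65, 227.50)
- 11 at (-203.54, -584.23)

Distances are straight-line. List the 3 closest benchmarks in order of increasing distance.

Distances from (137.77, -3.09):
5: √((-521.26)² + (-552.64)²) = √(271711.9876 + 305410.9696) = 759.69 m
6: √((-687.29)² + (299.43)²) = √(472367.5441 + 89658.3249) = 749.68 m
7: √((-209.77)² + (327.96)²) = √(44003.4529 + 107557.7616) = 389.31 m
8: √((-141.01)² + (-464.62)²) = √(19883.8201 + 215871.7444) = 485.55 m
9: √((-367.74)² + (378.71)²) = √(135232.7076 + 143421.2641) = 527.88 m
10: √((278.88)² + (230.59)²) = √(77774.0544 + 53171.7481) = 361.86 m
11: √((-341.31)² + (-581.14)²) = √(116492.5161 + 337723.6996) = 673.96 m
Sorted: 10 (361.86 m) < 7 (389.31 m) < 8 (485.55 m) < 9 (527.88 m) < 11 (673.96 m) < …

10, 7, 8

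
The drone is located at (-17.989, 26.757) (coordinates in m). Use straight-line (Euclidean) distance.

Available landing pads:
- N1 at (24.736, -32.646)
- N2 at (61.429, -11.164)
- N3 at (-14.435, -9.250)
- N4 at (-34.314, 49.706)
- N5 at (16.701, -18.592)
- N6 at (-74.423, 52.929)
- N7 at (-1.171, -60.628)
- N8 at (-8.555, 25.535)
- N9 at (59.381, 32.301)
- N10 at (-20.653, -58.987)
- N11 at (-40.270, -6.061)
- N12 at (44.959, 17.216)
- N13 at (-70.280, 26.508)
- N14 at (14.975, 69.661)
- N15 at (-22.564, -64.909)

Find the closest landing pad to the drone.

Distances from (-17.989, 26.757):
N1: √((42.725)² + (-59.403)²) = √(1825.42563 + 3528.71641) = 73.172 m
N2: √((79.418)² + (-37.921)²) = √(6307.21872 + 1438.00224) = 88.007 m
N3: √((3.554)² + (-36.007)²) = √(12.63092 + 1296.50405) = 36.182 m
N4: √((-16.325)² + (22.949)²) = √(266.50562 + 526.65660) = 28.163 m
N5: √((34.690)² + (-45.349)²) = √(1203.39610 + 2056.53180) = 57.096 m
N6: √((-56.434)² + (26.172)²) = √(3184.79636 + 684.97358) = 62.207 m
N7: √((16.818)² + (-87.385)²) = √(282.84512 + 7636.13823) = 88.989 m
N8: √((9.434)² + (-1.222)²) = √(89.00036 + 1.49328) = 9.513 m
N9: √((77.370)² + (5.544)²) = √(5986.11690 + 30.73594) = 77.568 m
N10: √((-2.664)² + (-85.744)²) = √(7.09690 + 7352.03354) = 85.785 m
N11: √((-22.281)² + (-32.818)²) = √(496.44296 + 1077.02112) = 39.667 m
N12: √((62.948)² + (-9.541)²) = √(3962.45070 + 91.03068) = 63.667 m
N13: √((-52.291)² + (-0.249)²) = √(2734.34868 + 0.06200) = 52.292 m
N14: √((32.964)² + (42.904)²) = √(1086.62530 + 1840.75322) = 54.105 m
N15: √((-4.575)² + (-91.666)²) = √(20.93062 + 8402.65556) = 91.780 m
Minimum: N8 at 9.513 m.

N8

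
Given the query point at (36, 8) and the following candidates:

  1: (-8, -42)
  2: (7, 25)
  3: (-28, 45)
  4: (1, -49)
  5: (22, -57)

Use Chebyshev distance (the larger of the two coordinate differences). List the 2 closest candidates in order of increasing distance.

Distances from (36, 8):
1: max(|-44|, |-50|) = 50
2: max(|-29|, |17|) = 29
3: max(|-64|, |37|) = 64
4: max(|-35|, |-57|) = 57
5: max(|-14|, |-65|) = 65
Sorted: 2 (29) < 1 (50) < 4 (57) < 3 (64) < …

2, 1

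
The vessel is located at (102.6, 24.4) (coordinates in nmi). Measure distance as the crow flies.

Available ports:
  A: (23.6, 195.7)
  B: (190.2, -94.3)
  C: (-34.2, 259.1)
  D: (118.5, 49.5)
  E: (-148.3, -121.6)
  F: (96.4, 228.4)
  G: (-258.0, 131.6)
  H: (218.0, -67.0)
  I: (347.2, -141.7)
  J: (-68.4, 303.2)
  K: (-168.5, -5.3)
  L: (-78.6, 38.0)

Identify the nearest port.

Distances from (102.6, 24.4):
A: √((-79.0)² + (171.3)²) = √(6241.000 + 29343.690) = 188.6 nmi
B: √((87.6)² + (-118.7)²) = √(7673.760 + 14089.690) = 147.5 nmi
C: √((-136.8)² + (234.7)²) = √(18714.240 + 55084.090) = 271.7 nmi
D: √((15.9)² + (25.1)²) = √(252.810 + 630.010) = 29.7 nmi
E: √((-250.9)² + (-146.0)²) = √(62950.810 + 21316.000) = 290.3 nmi
F: √((-6.2)² + (204.0)²) = √(38.440 + 41616.000) = 204.1 nmi
G: √((-360.6)² + (107.2)²) = √(130032.360 + 11491.840) = 376.2 nmi
H: √((115.4)² + (-91.4)²) = √(13317.160 + 8353.960) = 147.2 nmi
I: √((244.6)² + (-166.1)²) = √(59829.160 + 27589.210) = 295.7 nmi
J: √((-171.0)² + (278.8)²) = √(29241.000 + 77729.440) = 327.1 nmi
K: √((-271.1)² + (-29.7)²) = √(73495.210 + 882.090) = 272.7 nmi
L: √((-181.2)² + (13.6)²) = √(32833.440 + 184.960) = 181.7 nmi
Minimum: D at 29.7 nmi.

D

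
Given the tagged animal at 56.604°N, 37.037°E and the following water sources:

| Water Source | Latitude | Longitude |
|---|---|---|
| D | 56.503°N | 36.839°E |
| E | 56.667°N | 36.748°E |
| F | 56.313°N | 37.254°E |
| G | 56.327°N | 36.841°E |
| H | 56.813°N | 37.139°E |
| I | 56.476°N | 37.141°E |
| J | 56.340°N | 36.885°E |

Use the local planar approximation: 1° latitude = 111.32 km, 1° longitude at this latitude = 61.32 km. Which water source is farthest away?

F

Distances from 56.604°N, 37.037°E:
D: 16.548 km
E: 19.059 km
F: 35.021 km
G: 33.095 km
H: 24.092 km
I: 15.611 km
J: 30.831 km
Maximum: F at 35.021 km.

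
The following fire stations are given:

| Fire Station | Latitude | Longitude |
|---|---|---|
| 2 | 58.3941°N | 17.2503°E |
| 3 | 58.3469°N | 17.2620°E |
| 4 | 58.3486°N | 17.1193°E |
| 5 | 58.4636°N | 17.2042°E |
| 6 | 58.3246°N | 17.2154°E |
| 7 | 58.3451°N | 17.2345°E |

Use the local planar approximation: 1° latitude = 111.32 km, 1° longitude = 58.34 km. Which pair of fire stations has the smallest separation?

Pairwise distances:
3–7: 1.6168 km
6–7: 2.5396 km
3–6: 3.6815 km
2–3: 5.2985 km
2–7: 5.5320 km
4–6: 6.2105 km
4–7: 6.7321 km
2–6: 8.0002 km
2–5: 8.1909 km
3–4: 8.3273 km
2–4: 9.1686 km
5–7: 13.3093 km
3–5: 13.4215 km
4–5: 13.7266 km
5–6: 15.4873 km
Closest pair: 3–7 at 1.6168 km.

3 and 7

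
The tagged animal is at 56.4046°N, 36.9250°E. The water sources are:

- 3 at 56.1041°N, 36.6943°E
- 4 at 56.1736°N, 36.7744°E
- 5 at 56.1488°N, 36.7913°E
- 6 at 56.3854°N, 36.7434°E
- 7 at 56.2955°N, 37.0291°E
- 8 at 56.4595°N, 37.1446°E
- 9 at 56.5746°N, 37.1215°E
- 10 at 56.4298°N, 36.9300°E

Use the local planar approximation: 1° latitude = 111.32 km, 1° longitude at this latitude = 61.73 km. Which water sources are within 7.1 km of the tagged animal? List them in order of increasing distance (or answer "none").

10

Distances from 56.4046°N, 36.9250°E:
3: √((-0.3005·111.32)² + (-0.2307·61.73)²) = √(1119.013557 + 202.809243) = 36.3569 km
4: √((-0.2310·111.32)² + (-0.1506·61.73)²) = √(661.257111 + 86.425619) = 27.3438 km
5: √((-0.2558·111.32)² + (-0.1337·61.73)²) = √(810.862985 + 68.116977) = 29.6476 km
6: √((-0.0192·111.32)² + (-0.1816·61.73)²) = √(4.568239 + 125.667867) = 11.4121 km
7: √((-0.1091·111.32)² + (0.1041·61.73)²) = √(147.501316 + 41.294671) = 13.7403 km
8: √((0.0549·111.32)² + (0.2196·61.73)²) = √(37.350041 + 183.762642) = 14.8699 km
9: √((0.1700·111.32)² + (0.1965·61.73)²) = √(358.132915 + 147.135566) = 22.4782 km
10: √((0.0252·111.32)² + (0.0050·61.73)²) = √(7.869506 + 0.095265) = 2.8222 km
Threshold 7.1 km: 10 (2.8222 km) is within range.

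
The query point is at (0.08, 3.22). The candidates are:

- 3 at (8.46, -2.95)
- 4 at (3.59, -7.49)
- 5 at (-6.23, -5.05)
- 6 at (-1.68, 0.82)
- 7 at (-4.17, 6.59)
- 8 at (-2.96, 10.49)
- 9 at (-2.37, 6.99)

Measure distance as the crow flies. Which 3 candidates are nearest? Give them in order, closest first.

6, 9, 7

Distances from (0.08, 3.22):
3: √((8.38)² + (-6.17)²) = √(70.2244 + 38.0689) = 10.41
4: √((3.51)² + (-10.71)²) = √(12.3201 + 114.7041) = 11.27
5: √((-6.31)² + (-8.27)²) = √(39.8161 + 68.3929) = 10.40
6: √((-1.76)² + (-2.40)²) = √(3.0976 + 5.7600) = 2.98
7: √((-4.25)² + (3.37)²) = √(18.0625 + 11.3569) = 5.42
8: √((-3.04)² + (7.27)²) = √(9.2416 + 52.8529) = 7.88
9: √((-2.45)² + (3.77)²) = √(6.0025 + 14.2129) = 4.50
Sorted: 6 (2.98) < 9 (4.50) < 7 (5.42) < 8 (7.88) < 5 (10.40) < …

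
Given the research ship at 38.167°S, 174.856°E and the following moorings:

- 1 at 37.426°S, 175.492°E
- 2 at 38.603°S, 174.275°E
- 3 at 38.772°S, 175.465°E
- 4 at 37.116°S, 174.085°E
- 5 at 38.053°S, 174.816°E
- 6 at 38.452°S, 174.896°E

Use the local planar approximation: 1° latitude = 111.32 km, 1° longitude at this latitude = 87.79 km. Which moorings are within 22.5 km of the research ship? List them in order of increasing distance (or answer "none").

5

Distances from 38.167°S, 174.856°E:
1: 99.608 km
2: 70.408 km
3: 85.990 km
4: 135.166 km
5: 13.167 km
6: 31.920 km
Threshold 22.5 km: 5 (13.167 km) is within range.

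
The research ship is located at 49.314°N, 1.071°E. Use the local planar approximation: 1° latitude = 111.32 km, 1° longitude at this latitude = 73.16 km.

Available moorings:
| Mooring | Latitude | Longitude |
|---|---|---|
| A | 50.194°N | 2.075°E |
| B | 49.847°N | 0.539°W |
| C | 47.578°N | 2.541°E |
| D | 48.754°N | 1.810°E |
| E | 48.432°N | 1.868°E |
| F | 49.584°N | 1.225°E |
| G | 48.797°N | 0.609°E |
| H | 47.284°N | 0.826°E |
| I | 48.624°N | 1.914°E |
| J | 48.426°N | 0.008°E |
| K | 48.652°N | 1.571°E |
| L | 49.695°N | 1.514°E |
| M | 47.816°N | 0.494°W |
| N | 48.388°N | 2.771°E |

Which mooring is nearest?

Distances from 49.314°N, 1.071°E:
A: 122.441 km
B: 131.888 km
C: 221.161 km
D: 82.518 km
E: 114.193 km
F: 32.099 km
G: 66.744 km
H: 226.689 km
I: 98.507 km
J: 125.777 km
K: 82.273 km
L: 53.378 km
M: 202.280 km
N: 161.537 km
Minimum: F at 32.099 km.

F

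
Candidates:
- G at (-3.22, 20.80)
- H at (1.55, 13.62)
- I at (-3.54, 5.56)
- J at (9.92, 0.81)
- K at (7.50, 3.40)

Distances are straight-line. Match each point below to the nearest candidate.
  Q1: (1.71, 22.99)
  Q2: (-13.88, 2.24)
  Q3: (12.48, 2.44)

Q1→G; Q2→I; Q3→J

Q1 at (1.71, 22.99):
  G: 5.39
  H: 9.37
  I: 18.20
  J: 23.65
  K: 20.43
  → nearest: G (5.39)
Q2 at (-13.88, 2.24):
  G: 21.40
  H: 19.17
  I: 10.86
  J: 23.84
  K: 21.41
  → nearest: I (10.86)
Q3 at (12.48, 2.44):
  G: 24.16
  H: 15.64
  I: 16.32
  J: 3.03
  K: 5.07
  → nearest: J (3.03)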